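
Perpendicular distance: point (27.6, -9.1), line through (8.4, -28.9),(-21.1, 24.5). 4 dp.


|cross product| = 1609.38
|line direction| = sqrt(3721.81) = 61.0066
Distance = 1609.38/sqrt(3721.81) = 26.3804

26.3804


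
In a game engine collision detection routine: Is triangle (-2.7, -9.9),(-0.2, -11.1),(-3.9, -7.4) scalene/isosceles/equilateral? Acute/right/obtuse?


Side lengths squared: AB^2=7.69, BC^2=27.38, CA^2=7.69
Sorted: [7.69, 7.69, 27.38]
By sides: Isosceles, By angles: Obtuse

Isosceles, Obtuse


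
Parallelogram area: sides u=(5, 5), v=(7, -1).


|u x v| = |5*(-1) - 5*7|
= |(-5) - 35| = 40

40


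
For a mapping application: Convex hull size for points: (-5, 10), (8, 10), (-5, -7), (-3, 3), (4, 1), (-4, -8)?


Convex hull vertices (CCW): (-5, -7), (-4, -8), (4, 1), (8, 10), (-5, 10)
Count = 5

5


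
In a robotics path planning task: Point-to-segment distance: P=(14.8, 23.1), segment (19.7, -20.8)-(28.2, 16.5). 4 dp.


Project P onto AB: t = 1 (clamped to [0,1])
Closest point on segment: (28.2, 16.5)
Distance: 14.9372

14.9372


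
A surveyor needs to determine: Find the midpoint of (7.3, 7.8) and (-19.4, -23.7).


M = ((7.3+(-19.4))/2, (7.8+(-23.7))/2)
= (-6.05, -7.95)

(-6.05, -7.95)


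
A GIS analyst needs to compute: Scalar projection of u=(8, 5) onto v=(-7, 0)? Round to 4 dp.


u.v = -56, |v| = sqrt(49) = 7
Scalar projection = u.v / |v| = -56 / sqrt(49) = -8

-8


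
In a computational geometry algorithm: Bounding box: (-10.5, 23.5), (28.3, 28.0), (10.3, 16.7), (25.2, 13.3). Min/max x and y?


x range: [-10.5, 28.3]
y range: [13.3, 28]
Bounding box: (-10.5,13.3) to (28.3,28)

(-10.5,13.3) to (28.3,28)


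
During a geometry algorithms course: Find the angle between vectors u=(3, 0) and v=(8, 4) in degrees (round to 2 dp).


u.v = 24, |u| = sqrt(9) = 3, |v| = sqrt(80) = 8.9443
cos(theta) = u.v/(|u||v|) = 24/sqrt(720) = 0.894427
theta = acos(0.894427) = 26.57 degrees

26.57 degrees


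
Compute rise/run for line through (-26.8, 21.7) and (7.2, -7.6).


slope = (y2-y1)/(x2-x1) = ((-7.6)-21.7)/(7.2-(-26.8)) = (-29.3)/34 = -0.8618

-0.8618


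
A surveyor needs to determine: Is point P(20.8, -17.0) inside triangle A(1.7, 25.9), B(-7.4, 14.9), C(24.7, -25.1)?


Cross products: AB x AP = 600.49, BC x BP = 104.01, CA x CP = 12.6
All same sign? yes

Yes, inside


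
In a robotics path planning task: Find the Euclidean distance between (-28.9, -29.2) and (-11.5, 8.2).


dx=17.4, dy=37.4
d^2 = 17.4^2 + 37.4^2 = 1701.52
d = sqrt(1701.52) = 41.2495

41.2495


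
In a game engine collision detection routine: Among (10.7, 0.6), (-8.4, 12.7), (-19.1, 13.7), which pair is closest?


d(P0,P1) = 22.6102, d(P0,P2) = 32.5523, d(P1,P2) = 10.7466
Closest: P1 and P2

Closest pair: (-8.4, 12.7) and (-19.1, 13.7), distance = 10.7466


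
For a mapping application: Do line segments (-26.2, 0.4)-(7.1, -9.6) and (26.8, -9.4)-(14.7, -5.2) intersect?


Cross products: d1=104.02, d2=85.16, d3=203.66, d4=222.52
d1*d2 < 0 and d3*d4 < 0? no

No, they don't intersect


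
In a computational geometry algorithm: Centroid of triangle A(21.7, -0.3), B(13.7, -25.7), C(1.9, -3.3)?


Centroid = ((x_A+x_B+x_C)/3, (y_A+y_B+y_C)/3)
= ((21.7+13.7+1.9)/3, ((-0.3)+(-25.7)+(-3.3))/3)
= (12.4333, -9.7667)

(12.4333, -9.7667)


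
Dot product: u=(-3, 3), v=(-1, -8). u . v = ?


u . v = u_x*v_x + u_y*v_y = (-3)*(-1) + 3*(-8)
= 3 + (-24) = -21

-21


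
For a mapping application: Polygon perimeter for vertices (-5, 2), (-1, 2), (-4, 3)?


Sides: (-5, 2)->(-1, 2): sqrt(16) = 4, (-1, 2)->(-4, 3): sqrt(10) = 3.162278, (-4, 3)->(-5, 2): sqrt(2) = 1.414214
Sum = 8.576492
Perimeter = 8.5765

8.5765


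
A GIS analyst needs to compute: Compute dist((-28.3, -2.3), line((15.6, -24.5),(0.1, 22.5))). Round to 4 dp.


|cross product| = 1719.2
|line direction| = sqrt(2449.25) = 49.4899
Distance = 1719.2/sqrt(2449.25) = 34.7384

34.7384


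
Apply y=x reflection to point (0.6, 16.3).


Reflection over y=x: (x,y) -> (y,x)
(0.6, 16.3) -> (16.3, 0.6)

(16.3, 0.6)


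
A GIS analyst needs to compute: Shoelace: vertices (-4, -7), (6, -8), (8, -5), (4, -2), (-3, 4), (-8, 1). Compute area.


Shoelace sum: ((-4)*(-8) - 6*(-7)) + (6*(-5) - 8*(-8)) + (8*(-2) - 4*(-5)) + (4*4 - (-3)*(-2)) + ((-3)*1 - (-8)*4) + ((-8)*(-7) - (-4)*1)
= 211
Area = |211|/2 = 105.5

105.5


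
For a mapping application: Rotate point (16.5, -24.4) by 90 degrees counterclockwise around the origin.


90° CCW: (x,y) -> (-y, x)
(16.5,-24.4) -> (24.4, 16.5)

(24.4, 16.5)


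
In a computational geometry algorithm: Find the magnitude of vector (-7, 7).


|u| = sqrt((-7)^2 + 7^2) = sqrt(98) = 9.8995

9.8995


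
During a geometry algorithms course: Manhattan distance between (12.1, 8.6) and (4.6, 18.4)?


|12.1-4.6| + |8.6-18.4| = 7.5 + 9.8 = 17.3

17.3


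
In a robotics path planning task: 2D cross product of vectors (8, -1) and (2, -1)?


u x v = u_x*v_y - u_y*v_x = 8*(-1) - (-1)*2
= (-8) - (-2) = -6

-6


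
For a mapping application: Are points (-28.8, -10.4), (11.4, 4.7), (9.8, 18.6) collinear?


Cross product: (11.4-(-28.8))*(18.6-(-10.4)) - (4.7-(-10.4))*(9.8-(-28.8))
= 582.94

No, not collinear


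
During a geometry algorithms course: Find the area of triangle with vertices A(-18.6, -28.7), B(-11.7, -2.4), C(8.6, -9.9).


Area = |x_A(y_B-y_C) + x_B(y_C-y_A) + x_C(y_A-y_B)|/2
= |(-139.5) + (-219.96) + (-226.18)|/2
= 585.64/2 = 292.82

292.82


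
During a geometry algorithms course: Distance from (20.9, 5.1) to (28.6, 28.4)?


dx=7.7, dy=23.3
d^2 = 7.7^2 + 23.3^2 = 602.18
d = sqrt(602.18) = 24.5394

24.5394


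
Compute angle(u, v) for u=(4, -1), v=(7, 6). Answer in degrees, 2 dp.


u.v = 22, |u| = sqrt(17) = 4.1231, |v| = sqrt(85) = 9.2195
cos(theta) = u.v/(|u||v|) = 22/sqrt(1445) = 0.578747
theta = acos(0.578747) = 54.64 degrees

54.64 degrees


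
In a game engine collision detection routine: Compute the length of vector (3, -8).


|u| = sqrt(3^2 + (-8)^2) = sqrt(73) = 8.544

8.544


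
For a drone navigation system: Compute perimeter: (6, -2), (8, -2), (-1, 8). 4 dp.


Sides: (6, -2)->(8, -2): sqrt(4) = 2, (8, -2)->(-1, 8): sqrt(181) = 13.453624, (-1, 8)->(6, -2): sqrt(149) = 12.206556
Sum = 27.66018
Perimeter = 27.6602

27.6602


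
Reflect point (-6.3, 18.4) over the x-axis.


Reflection over x-axis: (x,y) -> (x,-y)
(-6.3, 18.4) -> (-6.3, -18.4)

(-6.3, -18.4)


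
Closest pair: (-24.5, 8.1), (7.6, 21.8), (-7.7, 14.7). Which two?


d(P0,P1) = 34.9013, d(P0,P2) = 18.0499, d(P1,P2) = 16.8671
Closest: P1 and P2

Closest pair: (7.6, 21.8) and (-7.7, 14.7), distance = 16.8671


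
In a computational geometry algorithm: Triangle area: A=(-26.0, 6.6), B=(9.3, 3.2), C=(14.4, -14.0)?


Area = |x_A(y_B-y_C) + x_B(y_C-y_A) + x_C(y_A-y_B)|/2
= |(-447.2) + (-191.58) + 48.96|/2
= 589.82/2 = 294.91

294.91


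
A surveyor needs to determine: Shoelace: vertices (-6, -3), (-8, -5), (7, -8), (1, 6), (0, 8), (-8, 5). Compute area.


Shoelace sum: ((-6)*(-5) - (-8)*(-3)) + ((-8)*(-8) - 7*(-5)) + (7*6 - 1*(-8)) + (1*8 - 0*6) + (0*5 - (-8)*8) + ((-8)*(-3) - (-6)*5)
= 281
Area = |281|/2 = 140.5

140.5


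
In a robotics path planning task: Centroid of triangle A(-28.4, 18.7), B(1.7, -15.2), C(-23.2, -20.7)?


Centroid = ((x_A+x_B+x_C)/3, (y_A+y_B+y_C)/3)
= (((-28.4)+1.7+(-23.2))/3, (18.7+(-15.2)+(-20.7))/3)
= (-16.6333, -5.7333)

(-16.6333, -5.7333)


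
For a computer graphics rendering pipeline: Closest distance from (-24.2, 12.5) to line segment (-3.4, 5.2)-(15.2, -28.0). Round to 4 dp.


Project P onto AB: t = 0 (clamped to [0,1])
Closest point on segment: (-3.4, 5.2)
Distance: 22.0438

22.0438


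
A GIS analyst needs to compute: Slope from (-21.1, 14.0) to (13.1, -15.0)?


slope = (y2-y1)/(x2-x1) = ((-15)-14)/(13.1-(-21.1)) = (-29)/34.2 = -0.848

-0.848


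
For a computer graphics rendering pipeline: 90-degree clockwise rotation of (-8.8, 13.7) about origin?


90° CW: (x,y) -> (y, -x)
(-8.8,13.7) -> (13.7, 8.8)

(13.7, 8.8)


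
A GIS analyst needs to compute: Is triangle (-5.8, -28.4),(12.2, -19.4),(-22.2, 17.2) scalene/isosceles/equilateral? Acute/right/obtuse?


Side lengths squared: AB^2=405, BC^2=2522.92, CA^2=2348.32
Sorted: [405, 2348.32, 2522.92]
By sides: Scalene, By angles: Acute

Scalene, Acute


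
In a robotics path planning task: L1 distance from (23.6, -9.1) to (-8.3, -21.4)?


|23.6-(-8.3)| + |(-9.1)-(-21.4)| = 31.9 + 12.3 = 44.2

44.2


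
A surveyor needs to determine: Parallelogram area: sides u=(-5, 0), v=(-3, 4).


|u x v| = |(-5)*4 - 0*(-3)|
= |(-20) - 0| = 20

20


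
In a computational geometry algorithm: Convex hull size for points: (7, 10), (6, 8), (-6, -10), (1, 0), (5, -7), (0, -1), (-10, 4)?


Convex hull vertices (CCW): (-10, 4), (-6, -10), (5, -7), (7, 10)
Count = 4

4


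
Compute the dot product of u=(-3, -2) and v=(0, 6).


u . v = u_x*v_x + u_y*v_y = (-3)*0 + (-2)*6
= 0 + (-12) = -12

-12


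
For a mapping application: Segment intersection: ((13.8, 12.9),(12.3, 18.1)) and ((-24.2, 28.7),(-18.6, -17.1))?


Cross products: d1=1651.92, d2=1612.34, d3=173.9, d4=213.48
d1*d2 < 0 and d3*d4 < 0? no

No, they don't intersect


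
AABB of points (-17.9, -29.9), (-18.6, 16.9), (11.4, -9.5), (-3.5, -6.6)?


x range: [-18.6, 11.4]
y range: [-29.9, 16.9]
Bounding box: (-18.6,-29.9) to (11.4,16.9)

(-18.6,-29.9) to (11.4,16.9)


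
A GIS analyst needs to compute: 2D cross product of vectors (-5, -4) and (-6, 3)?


u x v = u_x*v_y - u_y*v_x = (-5)*3 - (-4)*(-6)
= (-15) - 24 = -39

-39


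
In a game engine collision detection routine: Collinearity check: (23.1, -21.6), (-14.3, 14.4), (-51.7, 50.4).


Cross product: ((-14.3)-23.1)*(50.4-(-21.6)) - (14.4-(-21.6))*((-51.7)-23.1)
= 0

Yes, collinear


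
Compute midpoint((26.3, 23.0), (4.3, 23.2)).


M = ((26.3+4.3)/2, (23+23.2)/2)
= (15.3, 23.1)

(15.3, 23.1)


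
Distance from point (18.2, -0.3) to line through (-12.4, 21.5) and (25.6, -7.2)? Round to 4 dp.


|cross product| = 49.82
|line direction| = sqrt(2267.69) = 47.6203
Distance = 49.82/sqrt(2267.69) = 1.0462

1.0462


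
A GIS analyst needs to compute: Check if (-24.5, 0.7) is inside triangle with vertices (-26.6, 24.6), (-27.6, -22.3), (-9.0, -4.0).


Cross products: AB x AP = 122.39, BC x BP = 371.07, CA x CP = 360.58
All same sign? yes

Yes, inside


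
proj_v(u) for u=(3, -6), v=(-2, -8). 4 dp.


u.v = 42, |v| = sqrt(68) = 8.2462
Scalar projection = u.v / |v| = 42 / sqrt(68) = 5.0932

5.0932


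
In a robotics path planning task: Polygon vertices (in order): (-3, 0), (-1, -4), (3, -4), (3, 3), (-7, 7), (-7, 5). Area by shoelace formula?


Shoelace sum: ((-3)*(-4) - (-1)*0) + ((-1)*(-4) - 3*(-4)) + (3*3 - 3*(-4)) + (3*7 - (-7)*3) + ((-7)*5 - (-7)*7) + ((-7)*0 - (-3)*5)
= 120
Area = |120|/2 = 60

60


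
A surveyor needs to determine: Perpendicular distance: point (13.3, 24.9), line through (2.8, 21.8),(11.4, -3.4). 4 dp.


|cross product| = 291.26
|line direction| = sqrt(709) = 26.6271
Distance = 291.26/sqrt(709) = 10.9385

10.9385


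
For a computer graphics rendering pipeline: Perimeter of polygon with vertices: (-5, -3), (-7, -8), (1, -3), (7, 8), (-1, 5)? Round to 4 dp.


Sides: (-5, -3)->(-7, -8): sqrt(29) = 5.385165, (-7, -8)->(1, -3): sqrt(89) = 9.433981, (1, -3)->(7, 8): sqrt(157) = 12.529964, (7, 8)->(-1, 5): sqrt(73) = 8.544004, (-1, 5)->(-5, -3): sqrt(80) = 8.944272
Sum = 44.837386
Perimeter = 44.8374

44.8374


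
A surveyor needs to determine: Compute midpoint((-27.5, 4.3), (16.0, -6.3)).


M = (((-27.5)+16)/2, (4.3+(-6.3))/2)
= (-5.75, -1)

(-5.75, -1)


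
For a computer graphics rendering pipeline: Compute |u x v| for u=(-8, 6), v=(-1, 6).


|u x v| = |(-8)*6 - 6*(-1)|
= |(-48) - (-6)| = 42

42


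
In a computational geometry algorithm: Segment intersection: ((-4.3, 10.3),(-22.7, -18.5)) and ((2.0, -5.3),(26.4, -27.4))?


Cross products: d1=241.41, d2=-867.95, d3=468.48, d4=1577.84
d1*d2 < 0 and d3*d4 < 0? no

No, they don't intersect


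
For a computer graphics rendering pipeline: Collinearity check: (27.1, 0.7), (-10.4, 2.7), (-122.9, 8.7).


Cross product: ((-10.4)-27.1)*(8.7-0.7) - (2.7-0.7)*((-122.9)-27.1)
= 0

Yes, collinear


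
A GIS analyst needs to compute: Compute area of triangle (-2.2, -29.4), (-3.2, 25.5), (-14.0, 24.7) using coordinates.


Area = |x_A(y_B-y_C) + x_B(y_C-y_A) + x_C(y_A-y_B)|/2
= |(-1.76) + (-173.12) + 768.6|/2
= 593.72/2 = 296.86

296.86


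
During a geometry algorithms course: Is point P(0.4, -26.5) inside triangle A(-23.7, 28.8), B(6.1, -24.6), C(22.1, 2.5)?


Cross products: AB x AP = -361, BC x BP = 124.07, CA x CP = 1898.91
All same sign? no

No, outside


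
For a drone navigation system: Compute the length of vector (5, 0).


|u| = sqrt(5^2 + 0^2) = sqrt(25) = 5

5


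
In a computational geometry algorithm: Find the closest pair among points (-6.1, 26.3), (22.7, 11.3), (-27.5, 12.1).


d(P0,P1) = 32.4721, d(P0,P2) = 25.6827, d(P1,P2) = 50.2064
Closest: P0 and P2

Closest pair: (-6.1, 26.3) and (-27.5, 12.1), distance = 25.6827


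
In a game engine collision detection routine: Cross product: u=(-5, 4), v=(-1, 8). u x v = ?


u x v = u_x*v_y - u_y*v_x = (-5)*8 - 4*(-1)
= (-40) - (-4) = -36

-36


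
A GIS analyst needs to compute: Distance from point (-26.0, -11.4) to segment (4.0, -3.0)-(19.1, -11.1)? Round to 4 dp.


Project P onto AB: t = 0 (clamped to [0,1])
Closest point on segment: (4, -3)
Distance: 31.1538

31.1538


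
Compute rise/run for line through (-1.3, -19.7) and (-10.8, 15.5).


slope = (y2-y1)/(x2-x1) = (15.5-(-19.7))/((-10.8)-(-1.3)) = 35.2/(-9.5) = -3.7053

-3.7053


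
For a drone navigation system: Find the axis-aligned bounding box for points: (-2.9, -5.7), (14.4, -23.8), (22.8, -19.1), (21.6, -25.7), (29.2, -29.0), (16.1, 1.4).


x range: [-2.9, 29.2]
y range: [-29, 1.4]
Bounding box: (-2.9,-29) to (29.2,1.4)

(-2.9,-29) to (29.2,1.4)


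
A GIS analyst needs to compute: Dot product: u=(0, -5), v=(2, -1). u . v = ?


u . v = u_x*v_x + u_y*v_y = 0*2 + (-5)*(-1)
= 0 + 5 = 5

5


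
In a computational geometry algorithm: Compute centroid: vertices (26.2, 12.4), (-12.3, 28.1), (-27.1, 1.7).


Centroid = ((x_A+x_B+x_C)/3, (y_A+y_B+y_C)/3)
= ((26.2+(-12.3)+(-27.1))/3, (12.4+28.1+1.7)/3)
= (-4.4, 14.0667)

(-4.4, 14.0667)


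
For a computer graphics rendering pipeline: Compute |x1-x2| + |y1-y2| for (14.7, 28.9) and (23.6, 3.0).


|14.7-23.6| + |28.9-3| = 8.9 + 25.9 = 34.8

34.8


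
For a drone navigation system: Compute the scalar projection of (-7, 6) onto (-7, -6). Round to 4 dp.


u.v = 13, |v| = sqrt(85) = 9.2195
Scalar projection = u.v / |v| = 13 / sqrt(85) = 1.41

1.41


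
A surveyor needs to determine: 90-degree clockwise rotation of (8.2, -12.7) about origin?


90° CW: (x,y) -> (y, -x)
(8.2,-12.7) -> (-12.7, -8.2)

(-12.7, -8.2)


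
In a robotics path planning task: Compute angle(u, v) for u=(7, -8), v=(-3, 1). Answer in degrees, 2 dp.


u.v = -29, |u| = sqrt(113) = 10.6301, |v| = sqrt(10) = 3.1623
cos(theta) = u.v/(|u||v|) = -29/sqrt(1130) = -0.862698
theta = acos(-0.862698) = 149.62 degrees

149.62 degrees


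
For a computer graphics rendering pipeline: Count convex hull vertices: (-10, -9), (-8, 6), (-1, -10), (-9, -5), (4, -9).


Convex hull vertices (CCW): (-10, -9), (-1, -10), (4, -9), (-8, 6)
Count = 4

4


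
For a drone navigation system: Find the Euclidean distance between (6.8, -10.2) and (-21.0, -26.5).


dx=-27.8, dy=-16.3
d^2 = (-27.8)^2 + (-16.3)^2 = 1038.53
d = sqrt(1038.53) = 32.2262

32.2262


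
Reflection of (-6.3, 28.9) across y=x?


Reflection over y=x: (x,y) -> (y,x)
(-6.3, 28.9) -> (28.9, -6.3)

(28.9, -6.3)


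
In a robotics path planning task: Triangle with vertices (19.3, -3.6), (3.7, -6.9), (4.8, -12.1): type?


Side lengths squared: AB^2=254.25, BC^2=28.25, CA^2=282.5
Sorted: [28.25, 254.25, 282.5]
By sides: Scalene, By angles: Right

Scalene, Right


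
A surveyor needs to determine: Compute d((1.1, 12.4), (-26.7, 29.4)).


dx=-27.8, dy=17
d^2 = (-27.8)^2 + 17^2 = 1061.84
d = sqrt(1061.84) = 32.5859

32.5859


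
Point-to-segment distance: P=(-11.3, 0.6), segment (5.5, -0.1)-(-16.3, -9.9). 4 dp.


Project P onto AB: t = 0.6291 (clamped to [0,1])
Closest point on segment: (-8.2139, -6.265)
Distance: 7.5267

7.5267


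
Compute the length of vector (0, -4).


|u| = sqrt(0^2 + (-4)^2) = sqrt(16) = 4

4


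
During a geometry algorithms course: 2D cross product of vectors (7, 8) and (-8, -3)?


u x v = u_x*v_y - u_y*v_x = 7*(-3) - 8*(-8)
= (-21) - (-64) = 43

43


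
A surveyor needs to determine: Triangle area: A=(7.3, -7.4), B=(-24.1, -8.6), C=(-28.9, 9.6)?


Area = |x_A(y_B-y_C) + x_B(y_C-y_A) + x_C(y_A-y_B)|/2
= |(-132.86) + (-409.7) + (-34.68)|/2
= 577.24/2 = 288.62

288.62


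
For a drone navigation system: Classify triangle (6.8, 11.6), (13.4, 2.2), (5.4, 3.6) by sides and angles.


Side lengths squared: AB^2=131.92, BC^2=65.96, CA^2=65.96
Sorted: [65.96, 65.96, 131.92]
By sides: Isosceles, By angles: Right

Isosceles, Right


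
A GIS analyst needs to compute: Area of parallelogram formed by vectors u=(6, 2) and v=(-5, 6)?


|u x v| = |6*6 - 2*(-5)|
= |36 - (-10)| = 46

46


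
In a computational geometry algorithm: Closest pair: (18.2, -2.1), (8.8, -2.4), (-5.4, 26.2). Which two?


d(P0,P1) = 9.4048, d(P0,P2) = 36.849, d(P1,P2) = 31.9312
Closest: P0 and P1

Closest pair: (18.2, -2.1) and (8.8, -2.4), distance = 9.4048


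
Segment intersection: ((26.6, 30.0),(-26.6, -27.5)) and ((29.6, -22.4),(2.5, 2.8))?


Cross products: d1=-1344.44, d2=1554.45, d3=2960.18, d4=61.29
d1*d2 < 0 and d3*d4 < 0? no

No, they don't intersect


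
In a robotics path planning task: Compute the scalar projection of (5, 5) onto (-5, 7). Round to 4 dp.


u.v = 10, |v| = sqrt(74) = 8.6023
Scalar projection = u.v / |v| = 10 / sqrt(74) = 1.1625

1.1625


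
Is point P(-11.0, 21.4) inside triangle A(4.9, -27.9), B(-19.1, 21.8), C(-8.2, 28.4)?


Cross products: AB x AP = -392.97, BC x BP = -57.82, CA x CP = -249.34
All same sign? yes

Yes, inside


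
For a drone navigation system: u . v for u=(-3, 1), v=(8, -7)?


u . v = u_x*v_x + u_y*v_y = (-3)*8 + 1*(-7)
= (-24) + (-7) = -31

-31


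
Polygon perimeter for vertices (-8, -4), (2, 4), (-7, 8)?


Sides: (-8, -4)->(2, 4): sqrt(164) = 12.806248, (2, 4)->(-7, 8): sqrt(97) = 9.848858, (-7, 8)->(-8, -4): sqrt(145) = 12.041595
Sum = 34.696701
Perimeter = 34.6967

34.6967


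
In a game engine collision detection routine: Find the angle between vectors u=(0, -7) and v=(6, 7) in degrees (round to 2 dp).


u.v = -49, |u| = sqrt(49) = 7, |v| = sqrt(85) = 9.2195
cos(theta) = u.v/(|u||v|) = -49/sqrt(4165) = -0.759257
theta = acos(-0.759257) = 139.4 degrees

139.4 degrees


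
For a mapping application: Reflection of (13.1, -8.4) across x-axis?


Reflection over x-axis: (x,y) -> (x,-y)
(13.1, -8.4) -> (13.1, 8.4)

(13.1, 8.4)


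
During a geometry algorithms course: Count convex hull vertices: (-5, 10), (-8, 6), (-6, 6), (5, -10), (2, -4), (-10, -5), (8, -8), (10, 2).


Convex hull vertices (CCW): (-10, -5), (5, -10), (8, -8), (10, 2), (-5, 10), (-8, 6)
Count = 6

6


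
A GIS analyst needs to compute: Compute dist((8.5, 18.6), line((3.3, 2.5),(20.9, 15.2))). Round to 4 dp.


|cross product| = 217.32
|line direction| = sqrt(471.05) = 21.7037
Distance = 217.32/sqrt(471.05) = 10.013

10.013


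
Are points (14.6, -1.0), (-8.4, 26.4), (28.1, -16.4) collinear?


Cross product: ((-8.4)-14.6)*((-16.4)-(-1)) - (26.4-(-1))*(28.1-14.6)
= -15.7

No, not collinear


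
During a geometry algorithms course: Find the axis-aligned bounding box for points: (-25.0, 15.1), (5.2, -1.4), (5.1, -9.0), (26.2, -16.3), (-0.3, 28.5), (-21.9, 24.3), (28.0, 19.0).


x range: [-25, 28]
y range: [-16.3, 28.5]
Bounding box: (-25,-16.3) to (28,28.5)

(-25,-16.3) to (28,28.5)


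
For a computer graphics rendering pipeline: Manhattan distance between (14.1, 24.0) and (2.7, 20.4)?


|14.1-2.7| + |24-20.4| = 11.4 + 3.6 = 15

15


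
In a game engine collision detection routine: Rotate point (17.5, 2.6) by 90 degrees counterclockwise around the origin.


90° CCW: (x,y) -> (-y, x)
(17.5,2.6) -> (-2.6, 17.5)

(-2.6, 17.5)


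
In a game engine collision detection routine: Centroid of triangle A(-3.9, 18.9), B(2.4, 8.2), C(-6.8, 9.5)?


Centroid = ((x_A+x_B+x_C)/3, (y_A+y_B+y_C)/3)
= (((-3.9)+2.4+(-6.8))/3, (18.9+8.2+9.5)/3)
= (-2.7667, 12.2)

(-2.7667, 12.2)


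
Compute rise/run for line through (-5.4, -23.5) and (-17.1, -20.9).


slope = (y2-y1)/(x2-x1) = ((-20.9)-(-23.5))/((-17.1)-(-5.4)) = 2.6/(-11.7) = -0.2222

-0.2222


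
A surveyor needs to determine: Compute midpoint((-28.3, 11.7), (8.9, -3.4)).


M = (((-28.3)+8.9)/2, (11.7+(-3.4))/2)
= (-9.7, 4.15)

(-9.7, 4.15)


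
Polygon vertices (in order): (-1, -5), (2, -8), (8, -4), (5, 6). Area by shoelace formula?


Shoelace sum: ((-1)*(-8) - 2*(-5)) + (2*(-4) - 8*(-8)) + (8*6 - 5*(-4)) + (5*(-5) - (-1)*6)
= 123
Area = |123|/2 = 61.5

61.5


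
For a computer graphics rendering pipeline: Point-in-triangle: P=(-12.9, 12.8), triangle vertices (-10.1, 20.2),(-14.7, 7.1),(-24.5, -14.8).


Cross products: AB x AP = -2.64, BC x BP = -16.44, CA x CP = -8.56
All same sign? yes

Yes, inside


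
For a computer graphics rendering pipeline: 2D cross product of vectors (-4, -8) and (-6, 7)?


u x v = u_x*v_y - u_y*v_x = (-4)*7 - (-8)*(-6)
= (-28) - 48 = -76

-76


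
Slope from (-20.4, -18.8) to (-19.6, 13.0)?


slope = (y2-y1)/(x2-x1) = (13-(-18.8))/((-19.6)-(-20.4)) = 31.8/0.8 = 39.75

39.75


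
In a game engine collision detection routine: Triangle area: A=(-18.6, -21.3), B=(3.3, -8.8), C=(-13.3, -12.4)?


Area = |x_A(y_B-y_C) + x_B(y_C-y_A) + x_C(y_A-y_B)|/2
= |(-66.96) + 29.37 + 166.25|/2
= 128.66/2 = 64.33

64.33


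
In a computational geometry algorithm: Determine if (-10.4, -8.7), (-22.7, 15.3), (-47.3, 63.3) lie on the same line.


Cross product: ((-22.7)-(-10.4))*(63.3-(-8.7)) - (15.3-(-8.7))*((-47.3)-(-10.4))
= 0

Yes, collinear


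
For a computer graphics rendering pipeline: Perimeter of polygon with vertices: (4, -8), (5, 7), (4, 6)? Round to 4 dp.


Sides: (4, -8)->(5, 7): sqrt(226) = 15.033296, (5, 7)->(4, 6): sqrt(2) = 1.414214, (4, 6)->(4, -8): sqrt(196) = 14
Sum = 30.44751
Perimeter = 30.4475

30.4475


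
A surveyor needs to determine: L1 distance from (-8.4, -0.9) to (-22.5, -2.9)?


|(-8.4)-(-22.5)| + |(-0.9)-(-2.9)| = 14.1 + 2 = 16.1

16.1


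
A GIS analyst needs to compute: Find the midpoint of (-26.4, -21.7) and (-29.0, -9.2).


M = (((-26.4)+(-29))/2, ((-21.7)+(-9.2))/2)
= (-27.7, -15.45)

(-27.7, -15.45)


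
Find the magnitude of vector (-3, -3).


|u| = sqrt((-3)^2 + (-3)^2) = sqrt(18) = 4.2426

4.2426


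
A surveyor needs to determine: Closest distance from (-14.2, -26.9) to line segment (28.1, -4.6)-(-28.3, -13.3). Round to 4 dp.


Project P onto AB: t = 0.7921 (clamped to [0,1])
Closest point on segment: (-16.5768, -11.4916)
Distance: 15.5906

15.5906


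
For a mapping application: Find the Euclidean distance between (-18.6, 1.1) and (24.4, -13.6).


dx=43, dy=-14.7
d^2 = 43^2 + (-14.7)^2 = 2065.09
d = sqrt(2065.09) = 45.4433

45.4433


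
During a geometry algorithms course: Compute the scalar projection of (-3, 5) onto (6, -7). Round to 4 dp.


u.v = -53, |v| = sqrt(85) = 9.2195
Scalar projection = u.v / |v| = -53 / sqrt(85) = -5.7487

-5.7487


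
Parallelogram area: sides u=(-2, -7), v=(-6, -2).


|u x v| = |(-2)*(-2) - (-7)*(-6)|
= |4 - 42| = 38

38


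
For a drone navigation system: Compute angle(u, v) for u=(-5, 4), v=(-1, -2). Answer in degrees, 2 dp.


u.v = -3, |u| = sqrt(41) = 6.4031, |v| = sqrt(5) = 2.2361
cos(theta) = u.v/(|u||v|) = -3/sqrt(205) = -0.209529
theta = acos(-0.209529) = 102.09 degrees

102.09 degrees


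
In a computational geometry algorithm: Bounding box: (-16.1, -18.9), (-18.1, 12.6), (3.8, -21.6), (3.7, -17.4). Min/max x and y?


x range: [-18.1, 3.8]
y range: [-21.6, 12.6]
Bounding box: (-18.1,-21.6) to (3.8,12.6)

(-18.1,-21.6) to (3.8,12.6)


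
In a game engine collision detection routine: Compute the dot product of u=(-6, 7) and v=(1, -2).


u . v = u_x*v_x + u_y*v_y = (-6)*1 + 7*(-2)
= (-6) + (-14) = -20

-20


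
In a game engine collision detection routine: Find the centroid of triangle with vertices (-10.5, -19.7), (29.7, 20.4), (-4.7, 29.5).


Centroid = ((x_A+x_B+x_C)/3, (y_A+y_B+y_C)/3)
= (((-10.5)+29.7+(-4.7))/3, ((-19.7)+20.4+29.5)/3)
= (4.8333, 10.0667)

(4.8333, 10.0667)


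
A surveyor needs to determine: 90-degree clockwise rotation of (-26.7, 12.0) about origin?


90° CW: (x,y) -> (y, -x)
(-26.7,12) -> (12, 26.7)

(12, 26.7)


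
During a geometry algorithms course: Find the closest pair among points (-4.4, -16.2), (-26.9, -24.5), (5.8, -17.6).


d(P0,P1) = 23.9821, d(P0,P2) = 10.2956, d(P1,P2) = 33.4201
Closest: P0 and P2

Closest pair: (-4.4, -16.2) and (5.8, -17.6), distance = 10.2956


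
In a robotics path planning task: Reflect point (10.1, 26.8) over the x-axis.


Reflection over x-axis: (x,y) -> (x,-y)
(10.1, 26.8) -> (10.1, -26.8)

(10.1, -26.8)


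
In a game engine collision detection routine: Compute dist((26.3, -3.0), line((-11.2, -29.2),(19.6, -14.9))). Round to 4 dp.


|cross product| = 270.71
|line direction| = sqrt(1153.13) = 33.9578
Distance = 270.71/sqrt(1153.13) = 7.972

7.972


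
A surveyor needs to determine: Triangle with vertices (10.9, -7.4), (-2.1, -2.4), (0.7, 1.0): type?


Side lengths squared: AB^2=194, BC^2=19.4, CA^2=174.6
Sorted: [19.4, 174.6, 194]
By sides: Scalene, By angles: Right

Scalene, Right


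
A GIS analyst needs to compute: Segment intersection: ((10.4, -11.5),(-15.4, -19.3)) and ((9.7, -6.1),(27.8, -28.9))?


Cross products: d1=-81.78, d2=-811.2, d3=-144.78, d4=584.64
d1*d2 < 0 and d3*d4 < 0? no

No, they don't intersect


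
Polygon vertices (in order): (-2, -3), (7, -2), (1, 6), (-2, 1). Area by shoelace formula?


Shoelace sum: ((-2)*(-2) - 7*(-3)) + (7*6 - 1*(-2)) + (1*1 - (-2)*6) + ((-2)*(-3) - (-2)*1)
= 90
Area = |90|/2 = 45

45


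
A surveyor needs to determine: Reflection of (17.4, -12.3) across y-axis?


Reflection over y-axis: (x,y) -> (-x,y)
(17.4, -12.3) -> (-17.4, -12.3)

(-17.4, -12.3)


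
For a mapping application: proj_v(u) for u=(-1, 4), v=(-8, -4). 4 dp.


u.v = -8, |v| = sqrt(80) = 8.9443
Scalar projection = u.v / |v| = -8 / sqrt(80) = -0.8944

-0.8944


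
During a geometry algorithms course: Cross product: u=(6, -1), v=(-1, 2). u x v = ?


u x v = u_x*v_y - u_y*v_x = 6*2 - (-1)*(-1)
= 12 - 1 = 11

11


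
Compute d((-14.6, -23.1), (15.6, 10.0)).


dx=30.2, dy=33.1
d^2 = 30.2^2 + 33.1^2 = 2007.65
d = sqrt(2007.65) = 44.8068

44.8068


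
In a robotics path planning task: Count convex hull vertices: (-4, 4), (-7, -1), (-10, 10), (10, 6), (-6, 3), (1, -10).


Convex hull vertices (CCW): (-10, 10), (-7, -1), (1, -10), (10, 6)
Count = 4

4


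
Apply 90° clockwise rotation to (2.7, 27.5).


90° CW: (x,y) -> (y, -x)
(2.7,27.5) -> (27.5, -2.7)

(27.5, -2.7)


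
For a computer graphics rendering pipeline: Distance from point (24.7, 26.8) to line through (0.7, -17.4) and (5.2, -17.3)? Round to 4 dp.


|cross product| = 196.5
|line direction| = sqrt(20.26) = 4.5011
Distance = 196.5/sqrt(20.26) = 43.6559

43.6559


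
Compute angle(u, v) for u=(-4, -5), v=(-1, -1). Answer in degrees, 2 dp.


u.v = 9, |u| = sqrt(41) = 6.4031, |v| = sqrt(2) = 1.4142
cos(theta) = u.v/(|u||v|) = 9/sqrt(82) = 0.993884
theta = acos(0.993884) = 6.34 degrees

6.34 degrees


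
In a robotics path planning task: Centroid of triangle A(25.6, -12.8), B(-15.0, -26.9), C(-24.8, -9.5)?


Centroid = ((x_A+x_B+x_C)/3, (y_A+y_B+y_C)/3)
= ((25.6+(-15)+(-24.8))/3, ((-12.8)+(-26.9)+(-9.5))/3)
= (-4.7333, -16.4)

(-4.7333, -16.4)


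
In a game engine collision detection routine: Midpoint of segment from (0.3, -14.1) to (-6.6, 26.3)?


M = ((0.3+(-6.6))/2, ((-14.1)+26.3)/2)
= (-3.15, 6.1)

(-3.15, 6.1)


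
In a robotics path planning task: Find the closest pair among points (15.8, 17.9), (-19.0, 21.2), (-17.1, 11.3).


d(P0,P1) = 34.9561, d(P0,P2) = 33.5555, d(P1,P2) = 10.0807
Closest: P1 and P2

Closest pair: (-19.0, 21.2) and (-17.1, 11.3), distance = 10.0807


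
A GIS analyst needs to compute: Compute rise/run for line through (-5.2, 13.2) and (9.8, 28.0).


slope = (y2-y1)/(x2-x1) = (28-13.2)/(9.8-(-5.2)) = 14.8/15 = 0.9867

0.9867


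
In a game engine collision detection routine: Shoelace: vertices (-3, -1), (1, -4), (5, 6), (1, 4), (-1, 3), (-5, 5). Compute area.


Shoelace sum: ((-3)*(-4) - 1*(-1)) + (1*6 - 5*(-4)) + (5*4 - 1*6) + (1*3 - (-1)*4) + ((-1)*5 - (-5)*3) + ((-5)*(-1) - (-3)*5)
= 90
Area = |90|/2 = 45

45


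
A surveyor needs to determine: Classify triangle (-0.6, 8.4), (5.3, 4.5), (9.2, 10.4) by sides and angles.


Side lengths squared: AB^2=50.02, BC^2=50.02, CA^2=100.04
Sorted: [50.02, 50.02, 100.04]
By sides: Isosceles, By angles: Right

Isosceles, Right


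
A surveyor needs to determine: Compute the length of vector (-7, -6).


|u| = sqrt((-7)^2 + (-6)^2) = sqrt(85) = 9.2195

9.2195


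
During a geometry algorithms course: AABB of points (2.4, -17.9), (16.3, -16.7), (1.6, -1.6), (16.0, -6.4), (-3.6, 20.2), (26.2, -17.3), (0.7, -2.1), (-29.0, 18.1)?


x range: [-29, 26.2]
y range: [-17.9, 20.2]
Bounding box: (-29,-17.9) to (26.2,20.2)

(-29,-17.9) to (26.2,20.2)


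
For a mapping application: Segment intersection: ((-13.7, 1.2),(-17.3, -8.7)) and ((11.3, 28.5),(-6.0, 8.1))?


Cross products: d1=-37.71, d2=60.12, d3=149.22, d4=51.39
d1*d2 < 0 and d3*d4 < 0? no

No, they don't intersect


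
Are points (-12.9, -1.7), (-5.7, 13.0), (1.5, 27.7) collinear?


Cross product: ((-5.7)-(-12.9))*(27.7-(-1.7)) - (13-(-1.7))*(1.5-(-12.9))
= 0

Yes, collinear


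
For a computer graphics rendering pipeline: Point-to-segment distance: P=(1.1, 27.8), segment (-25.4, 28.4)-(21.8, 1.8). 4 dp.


Project P onto AB: t = 0.4315 (clamped to [0,1])
Closest point on segment: (-5.031, 16.9209)
Distance: 12.4878

12.4878


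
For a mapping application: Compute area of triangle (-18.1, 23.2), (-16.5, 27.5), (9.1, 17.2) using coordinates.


Area = |x_A(y_B-y_C) + x_B(y_C-y_A) + x_C(y_A-y_B)|/2
= |(-186.43) + 99 + (-39.13)|/2
= 126.56/2 = 63.28

63.28


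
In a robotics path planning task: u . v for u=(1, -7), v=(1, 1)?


u . v = u_x*v_x + u_y*v_y = 1*1 + (-7)*1
= 1 + (-7) = -6

-6


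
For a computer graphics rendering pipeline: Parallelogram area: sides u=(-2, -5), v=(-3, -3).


|u x v| = |(-2)*(-3) - (-5)*(-3)|
= |6 - 15| = 9

9


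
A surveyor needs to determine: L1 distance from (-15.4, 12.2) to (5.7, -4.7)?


|(-15.4)-5.7| + |12.2-(-4.7)| = 21.1 + 16.9 = 38

38


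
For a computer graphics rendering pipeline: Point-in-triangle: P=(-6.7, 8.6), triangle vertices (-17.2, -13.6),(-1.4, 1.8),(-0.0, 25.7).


Cross products: AB x AP = 189.06, BC x BP = 136.19, CA x CP = 30.81
All same sign? yes

Yes, inside


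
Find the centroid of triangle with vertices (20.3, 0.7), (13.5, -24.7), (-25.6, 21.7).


Centroid = ((x_A+x_B+x_C)/3, (y_A+y_B+y_C)/3)
= ((20.3+13.5+(-25.6))/3, (0.7+(-24.7)+21.7)/3)
= (2.7333, -0.7667)

(2.7333, -0.7667)


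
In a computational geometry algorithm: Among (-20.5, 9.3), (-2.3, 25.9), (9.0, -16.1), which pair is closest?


d(P0,P1) = 24.6333, d(P0,P2) = 38.9283, d(P1,P2) = 43.4936
Closest: P0 and P1

Closest pair: (-20.5, 9.3) and (-2.3, 25.9), distance = 24.6333


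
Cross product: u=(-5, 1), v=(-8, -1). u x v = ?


u x v = u_x*v_y - u_y*v_x = (-5)*(-1) - 1*(-8)
= 5 - (-8) = 13

13


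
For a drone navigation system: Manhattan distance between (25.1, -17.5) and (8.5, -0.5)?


|25.1-8.5| + |(-17.5)-(-0.5)| = 16.6 + 17 = 33.6

33.6


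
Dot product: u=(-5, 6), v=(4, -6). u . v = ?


u . v = u_x*v_x + u_y*v_y = (-5)*4 + 6*(-6)
= (-20) + (-36) = -56

-56


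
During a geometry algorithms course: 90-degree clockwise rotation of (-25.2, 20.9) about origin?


90° CW: (x,y) -> (y, -x)
(-25.2,20.9) -> (20.9, 25.2)

(20.9, 25.2)


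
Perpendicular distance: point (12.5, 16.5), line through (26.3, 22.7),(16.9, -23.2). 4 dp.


|cross product| = 575.14
|line direction| = sqrt(2195.17) = 46.8526
Distance = 575.14/sqrt(2195.17) = 12.2755

12.2755


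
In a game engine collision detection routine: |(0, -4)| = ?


|u| = sqrt(0^2 + (-4)^2) = sqrt(16) = 4

4


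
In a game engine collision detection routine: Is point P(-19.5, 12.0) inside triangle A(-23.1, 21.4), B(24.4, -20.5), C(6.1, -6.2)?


Cross products: AB x AP = -295.66, BC x BP = 33.02, CA x CP = 175.12
All same sign? no

No, outside


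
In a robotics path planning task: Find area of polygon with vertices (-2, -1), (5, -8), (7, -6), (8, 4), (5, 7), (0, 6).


Shoelace sum: ((-2)*(-8) - 5*(-1)) + (5*(-6) - 7*(-8)) + (7*4 - 8*(-6)) + (8*7 - 5*4) + (5*6 - 0*7) + (0*(-1) - (-2)*6)
= 201
Area = |201|/2 = 100.5

100.5


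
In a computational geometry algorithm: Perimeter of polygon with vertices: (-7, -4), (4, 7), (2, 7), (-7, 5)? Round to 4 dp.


Sides: (-7, -4)->(4, 7): sqrt(242) = 15.556349, (4, 7)->(2, 7): sqrt(4) = 2, (2, 7)->(-7, 5): sqrt(85) = 9.219544, (-7, 5)->(-7, -4): sqrt(81) = 9
Sum = 35.775893
Perimeter = 35.7759

35.7759


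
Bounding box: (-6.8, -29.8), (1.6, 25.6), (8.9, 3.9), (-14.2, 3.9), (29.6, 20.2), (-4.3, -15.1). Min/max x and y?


x range: [-14.2, 29.6]
y range: [-29.8, 25.6]
Bounding box: (-14.2,-29.8) to (29.6,25.6)

(-14.2,-29.8) to (29.6,25.6)


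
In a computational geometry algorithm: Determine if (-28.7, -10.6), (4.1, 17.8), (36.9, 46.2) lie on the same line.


Cross product: (4.1-(-28.7))*(46.2-(-10.6)) - (17.8-(-10.6))*(36.9-(-28.7))
= 0

Yes, collinear


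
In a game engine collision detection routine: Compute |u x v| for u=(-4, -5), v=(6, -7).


|u x v| = |(-4)*(-7) - (-5)*6|
= |28 - (-30)| = 58

58


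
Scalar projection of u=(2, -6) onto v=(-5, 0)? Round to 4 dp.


u.v = -10, |v| = sqrt(25) = 5
Scalar projection = u.v / |v| = -10 / sqrt(25) = -2

-2


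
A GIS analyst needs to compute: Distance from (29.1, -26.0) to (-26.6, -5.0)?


dx=-55.7, dy=21
d^2 = (-55.7)^2 + 21^2 = 3543.49
d = sqrt(3543.49) = 59.5272

59.5272


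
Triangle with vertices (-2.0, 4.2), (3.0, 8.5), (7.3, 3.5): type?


Side lengths squared: AB^2=43.49, BC^2=43.49, CA^2=86.98
Sorted: [43.49, 43.49, 86.98]
By sides: Isosceles, By angles: Right

Isosceles, Right


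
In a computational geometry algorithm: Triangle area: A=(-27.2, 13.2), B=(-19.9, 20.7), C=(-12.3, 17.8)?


Area = |x_A(y_B-y_C) + x_B(y_C-y_A) + x_C(y_A-y_B)|/2
= |(-78.88) + (-91.54) + 92.25|/2
= 78.17/2 = 39.085

39.085


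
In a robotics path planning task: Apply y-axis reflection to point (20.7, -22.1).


Reflection over y-axis: (x,y) -> (-x,y)
(20.7, -22.1) -> (-20.7, -22.1)

(-20.7, -22.1)


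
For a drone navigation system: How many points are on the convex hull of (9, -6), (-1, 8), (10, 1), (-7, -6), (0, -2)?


Convex hull vertices (CCW): (-7, -6), (9, -6), (10, 1), (-1, 8)
Count = 4

4


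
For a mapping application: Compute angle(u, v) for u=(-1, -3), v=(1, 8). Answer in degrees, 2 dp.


u.v = -25, |u| = sqrt(10) = 3.1623, |v| = sqrt(65) = 8.0623
cos(theta) = u.v/(|u||v|) = -25/sqrt(650) = -0.980581
theta = acos(-0.980581) = 168.69 degrees

168.69 degrees


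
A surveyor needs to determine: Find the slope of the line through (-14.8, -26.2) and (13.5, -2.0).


slope = (y2-y1)/(x2-x1) = ((-2)-(-26.2))/(13.5-(-14.8)) = 24.2/28.3 = 0.8551

0.8551


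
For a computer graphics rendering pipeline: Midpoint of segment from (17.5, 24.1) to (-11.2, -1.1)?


M = ((17.5+(-11.2))/2, (24.1+(-1.1))/2)
= (3.15, 11.5)

(3.15, 11.5)


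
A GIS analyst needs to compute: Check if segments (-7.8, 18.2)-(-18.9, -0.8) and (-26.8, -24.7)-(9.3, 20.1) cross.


Cross products: d1=697.49, d2=508.87, d3=115.19, d4=303.81
d1*d2 < 0 and d3*d4 < 0? no

No, they don't intersect


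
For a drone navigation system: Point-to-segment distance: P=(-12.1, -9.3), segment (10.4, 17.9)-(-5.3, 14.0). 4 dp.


Project P onto AB: t = 1 (clamped to [0,1])
Closest point on segment: (-5.3, 14)
Distance: 24.272

24.272


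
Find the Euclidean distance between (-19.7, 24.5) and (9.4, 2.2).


dx=29.1, dy=-22.3
d^2 = 29.1^2 + (-22.3)^2 = 1344.1
d = sqrt(1344.1) = 36.662

36.662


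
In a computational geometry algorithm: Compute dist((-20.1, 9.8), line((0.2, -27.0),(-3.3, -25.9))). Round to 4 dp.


|cross product| = 106.47
|line direction| = sqrt(13.46) = 3.6688
Distance = 106.47/sqrt(13.46) = 29.0205

29.0205


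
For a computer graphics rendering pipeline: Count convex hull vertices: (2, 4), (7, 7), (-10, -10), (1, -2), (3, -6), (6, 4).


Convex hull vertices (CCW): (-10, -10), (3, -6), (7, 7), (2, 4)
Count = 4

4


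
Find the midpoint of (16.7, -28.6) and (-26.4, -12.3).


M = ((16.7+(-26.4))/2, ((-28.6)+(-12.3))/2)
= (-4.85, -20.45)

(-4.85, -20.45)


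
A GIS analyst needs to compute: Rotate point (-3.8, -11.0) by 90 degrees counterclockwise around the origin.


90° CCW: (x,y) -> (-y, x)
(-3.8,-11) -> (11, -3.8)

(11, -3.8)


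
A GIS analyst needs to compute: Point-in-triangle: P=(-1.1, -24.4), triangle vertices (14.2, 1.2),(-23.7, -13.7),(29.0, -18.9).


Cross products: AB x AP = 742.27, BC x BP = -446.37, CA x CP = 686.41
All same sign? no

No, outside


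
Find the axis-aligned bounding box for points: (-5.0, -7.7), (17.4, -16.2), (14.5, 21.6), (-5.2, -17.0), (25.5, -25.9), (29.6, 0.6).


x range: [-5.2, 29.6]
y range: [-25.9, 21.6]
Bounding box: (-5.2,-25.9) to (29.6,21.6)

(-5.2,-25.9) to (29.6,21.6)


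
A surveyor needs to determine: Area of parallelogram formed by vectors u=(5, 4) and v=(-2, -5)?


|u x v| = |5*(-5) - 4*(-2)|
= |(-25) - (-8)| = 17

17


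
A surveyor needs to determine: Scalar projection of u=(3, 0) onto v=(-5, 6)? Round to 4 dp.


u.v = -15, |v| = sqrt(61) = 7.8102
Scalar projection = u.v / |v| = -15 / sqrt(61) = -1.9206

-1.9206


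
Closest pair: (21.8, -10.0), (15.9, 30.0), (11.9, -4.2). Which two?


d(P0,P1) = 40.4328, d(P0,P2) = 11.4739, d(P1,P2) = 34.4331
Closest: P0 and P2

Closest pair: (21.8, -10.0) and (11.9, -4.2), distance = 11.4739


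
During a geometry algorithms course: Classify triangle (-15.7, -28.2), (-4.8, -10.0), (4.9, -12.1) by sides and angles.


Side lengths squared: AB^2=450.05, BC^2=98.5, CA^2=683.57
Sorted: [98.5, 450.05, 683.57]
By sides: Scalene, By angles: Obtuse

Scalene, Obtuse


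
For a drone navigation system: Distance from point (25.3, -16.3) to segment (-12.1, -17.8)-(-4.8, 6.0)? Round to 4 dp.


Project P onto AB: t = 0.4982 (clamped to [0,1])
Closest point on segment: (-8.4635, -5.944)
Distance: 35.316

35.316


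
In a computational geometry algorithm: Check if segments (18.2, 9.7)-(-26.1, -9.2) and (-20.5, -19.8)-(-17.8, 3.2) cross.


Cross products: d1=-810.45, d2=157.42, d3=575.42, d4=-392.45
d1*d2 < 0 and d3*d4 < 0? yes

Yes, they intersect


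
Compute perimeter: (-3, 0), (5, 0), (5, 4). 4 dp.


Sides: (-3, 0)->(5, 0): sqrt(64) = 8, (5, 0)->(5, 4): sqrt(16) = 4, (5, 4)->(-3, 0): sqrt(80) = 8.944272
Sum = 20.944272
Perimeter = 20.9443

20.9443
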